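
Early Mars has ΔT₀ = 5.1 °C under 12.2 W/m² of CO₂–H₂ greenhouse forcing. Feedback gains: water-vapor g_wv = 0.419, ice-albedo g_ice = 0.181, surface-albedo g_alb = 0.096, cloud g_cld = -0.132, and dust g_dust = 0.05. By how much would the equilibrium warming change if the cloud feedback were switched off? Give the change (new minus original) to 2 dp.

Original: g = 0.614, ΔT = 5.1/(1−0.614) = 13.2124 °C.
Without cloud: g' = 0.746, ΔT' = 5.1/(1−0.746) = 20.0787 °C.
Change = 20.0787 − 13.2124 = 6.87 °C.

6.87 °C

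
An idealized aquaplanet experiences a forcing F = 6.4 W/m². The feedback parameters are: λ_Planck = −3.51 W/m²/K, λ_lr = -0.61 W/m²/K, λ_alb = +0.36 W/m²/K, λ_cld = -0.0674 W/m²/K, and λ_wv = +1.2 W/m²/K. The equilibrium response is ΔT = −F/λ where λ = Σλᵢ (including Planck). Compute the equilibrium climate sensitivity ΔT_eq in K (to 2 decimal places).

2.44 K

Net feedback parameter λ = (−3.51) + (-0.61) + (+0.36) + (-0.0674) + (+1.2) = -2.6274 W/m²/K.
ΔT = −F/λ = −6.4/(-2.6274) = 2.44 K.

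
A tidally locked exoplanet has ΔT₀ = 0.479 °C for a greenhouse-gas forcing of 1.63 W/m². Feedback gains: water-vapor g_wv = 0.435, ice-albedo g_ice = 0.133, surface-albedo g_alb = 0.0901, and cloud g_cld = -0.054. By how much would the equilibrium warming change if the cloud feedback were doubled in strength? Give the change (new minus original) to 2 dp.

Original: g = 0.6041, ΔT = 0.479/(1−0.6041) = 1.2099 °C.
With doubled cloud: g' = 0.5501, ΔT' = 0.479/(1−0.5501) = 1.0647 °C.
Change = 1.0647 − 1.2099 = -0.15 °C.

-0.15 °C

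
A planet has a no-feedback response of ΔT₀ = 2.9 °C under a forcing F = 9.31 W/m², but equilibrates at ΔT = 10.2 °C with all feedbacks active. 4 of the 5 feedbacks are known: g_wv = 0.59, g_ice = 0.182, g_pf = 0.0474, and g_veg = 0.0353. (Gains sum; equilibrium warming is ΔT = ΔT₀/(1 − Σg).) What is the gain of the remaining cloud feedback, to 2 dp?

-0.14

Amplification A = ΔT/ΔT₀ = 10.2/2.9 = 3.517.
Total gain g = 1 − 1/A = 1 − 1/3.517 = 0.7157.
Known gains sum to 0.59 + 0.182 + 0.0474 + 0.0353 = 0.8547.
g_cld = 0.7157 − 0.8547 = -0.14.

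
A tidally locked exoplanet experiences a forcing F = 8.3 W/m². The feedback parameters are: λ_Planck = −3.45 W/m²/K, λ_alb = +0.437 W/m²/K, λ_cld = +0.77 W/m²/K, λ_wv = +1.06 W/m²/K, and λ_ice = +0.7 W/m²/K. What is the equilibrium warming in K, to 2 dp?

17.18 K

Net feedback parameter λ = (−3.45) + (+0.437) + (+0.77) + (+1.06) + (+0.7) = -0.483 W/m²/K.
ΔT = −F/λ = −8.3/(-0.483) = 17.18 K.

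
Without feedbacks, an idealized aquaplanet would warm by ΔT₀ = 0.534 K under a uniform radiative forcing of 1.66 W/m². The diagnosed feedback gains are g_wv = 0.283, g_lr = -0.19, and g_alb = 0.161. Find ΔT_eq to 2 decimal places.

Total gain g = 0.283 − 0.19 + 0.161 = 0.254.
Amplification A = 1/(1 − 0.254) = 1.34.
ΔT = 0.534 × 1.34 = 0.72 K.

0.72 K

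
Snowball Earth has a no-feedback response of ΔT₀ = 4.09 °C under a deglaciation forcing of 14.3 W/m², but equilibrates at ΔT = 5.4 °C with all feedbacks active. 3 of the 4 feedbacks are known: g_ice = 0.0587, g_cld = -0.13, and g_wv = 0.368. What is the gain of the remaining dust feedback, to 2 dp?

-0.05

Amplification A = ΔT/ΔT₀ = 5.4/4.09 = 1.32.
Total gain g = 1 − 1/A = 1 − 1/1.32 = 0.2424.
Known gains sum to 0.0587 − 0.13 + 0.368 = 0.2967.
g_dust = 0.2424 − 0.2967 = -0.05.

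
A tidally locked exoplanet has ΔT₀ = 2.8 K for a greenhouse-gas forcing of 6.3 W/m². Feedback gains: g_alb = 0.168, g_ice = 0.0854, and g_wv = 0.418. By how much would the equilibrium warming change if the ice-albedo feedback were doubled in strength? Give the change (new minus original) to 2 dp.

2.99 K

Original: g = 0.6714, ΔT = 2.8/(1−0.6714) = 8.5210 K.
With doubled ice-albedo: g' = 0.7568, ΔT' = 2.8/(1−0.7568) = 11.5132 K.
Change = 11.5132 − 8.5210 = 2.99 K.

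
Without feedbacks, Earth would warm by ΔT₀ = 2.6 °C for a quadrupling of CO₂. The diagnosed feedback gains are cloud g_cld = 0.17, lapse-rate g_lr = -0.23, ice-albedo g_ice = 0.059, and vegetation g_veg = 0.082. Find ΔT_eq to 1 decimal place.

2.8 °C

Total gain g = 0.17 − 0.23 + 0.059 + 0.082 = 0.081.
Amplification A = 1/(1 − 0.081) = 1.088.
ΔT = 2.6 × 1.088 = 2.8 °C.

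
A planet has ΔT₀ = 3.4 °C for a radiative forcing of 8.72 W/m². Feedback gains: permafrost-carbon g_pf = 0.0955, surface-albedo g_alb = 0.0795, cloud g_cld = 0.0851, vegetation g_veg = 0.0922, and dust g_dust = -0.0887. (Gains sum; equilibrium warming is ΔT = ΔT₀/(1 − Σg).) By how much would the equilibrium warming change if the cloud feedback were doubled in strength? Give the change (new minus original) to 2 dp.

Original: g = 0.2636, ΔT = 3.4/(1−0.2636) = 4.6171 °C.
With doubled cloud: g' = 0.3487, ΔT' = 3.4/(1−0.3487) = 5.2203 °C.
Change = 5.2203 − 4.6171 = 0.60 °C.

0.60 °C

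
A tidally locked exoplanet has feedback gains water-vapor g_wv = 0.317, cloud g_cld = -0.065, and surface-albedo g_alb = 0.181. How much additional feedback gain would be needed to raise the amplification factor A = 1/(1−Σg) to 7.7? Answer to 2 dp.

Current total gain = 0.433.
Target gain for A = 7.7: g* = 1 − 1/7.7 = 0.8701.
Additional gain needed = 0.8701 − 0.433 = 0.44.

0.44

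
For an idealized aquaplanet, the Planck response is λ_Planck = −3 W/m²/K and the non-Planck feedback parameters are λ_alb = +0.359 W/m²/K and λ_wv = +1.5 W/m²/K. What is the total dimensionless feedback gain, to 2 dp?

Convert to gains: g_alb = 0.359/3 = 0.1197; g_wv = 1.5/3 = 0.5.
Total gain g = 0.6197.

0.62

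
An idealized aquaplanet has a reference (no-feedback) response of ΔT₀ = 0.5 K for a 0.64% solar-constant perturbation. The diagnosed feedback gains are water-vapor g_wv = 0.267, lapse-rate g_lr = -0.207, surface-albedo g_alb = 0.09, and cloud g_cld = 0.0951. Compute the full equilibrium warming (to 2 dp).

0.66 K

Total gain g = 0.267 − 0.207 + 0.09 + 0.0951 = 0.2451.
Amplification A = 1/(1 − 0.2451) = 1.325.
ΔT = 0.5 × 1.325 = 0.66 K.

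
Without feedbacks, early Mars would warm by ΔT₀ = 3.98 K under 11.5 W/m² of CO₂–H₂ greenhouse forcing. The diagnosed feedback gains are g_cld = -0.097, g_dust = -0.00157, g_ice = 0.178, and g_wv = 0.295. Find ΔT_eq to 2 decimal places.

Total gain g = -0.097 − 0.00157 + 0.178 + 0.295 = 0.37443.
Amplification A = 1/(1 − 0.37443) = 1.599.
ΔT = 3.98 × 1.599 = 6.36 K.

6.36 K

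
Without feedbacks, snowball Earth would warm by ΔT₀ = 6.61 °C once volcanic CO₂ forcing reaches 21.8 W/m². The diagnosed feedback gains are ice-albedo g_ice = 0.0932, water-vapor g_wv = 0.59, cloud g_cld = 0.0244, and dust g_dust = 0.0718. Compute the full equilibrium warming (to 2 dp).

Total gain g = 0.0932 + 0.59 + 0.0244 + 0.0718 = 0.7794.
Amplification A = 1/(1 − 0.7794) = 4.533.
ΔT = 6.61 × 4.533 = 29.96 °C.

29.96 °C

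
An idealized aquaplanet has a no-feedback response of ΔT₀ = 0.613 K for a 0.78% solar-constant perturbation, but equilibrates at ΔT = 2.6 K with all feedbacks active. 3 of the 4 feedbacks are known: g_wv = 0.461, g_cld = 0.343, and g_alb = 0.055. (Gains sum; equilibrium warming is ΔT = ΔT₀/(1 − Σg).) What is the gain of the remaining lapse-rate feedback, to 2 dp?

-0.09

Amplification A = ΔT/ΔT₀ = 2.6/0.613 = 4.241.
Total gain g = 1 − 1/A = 1 − 1/4.241 = 0.7642.
Known gains sum to 0.461 + 0.343 + 0.055 = 0.859.
g_lr = 0.7642 − 0.859 = -0.09.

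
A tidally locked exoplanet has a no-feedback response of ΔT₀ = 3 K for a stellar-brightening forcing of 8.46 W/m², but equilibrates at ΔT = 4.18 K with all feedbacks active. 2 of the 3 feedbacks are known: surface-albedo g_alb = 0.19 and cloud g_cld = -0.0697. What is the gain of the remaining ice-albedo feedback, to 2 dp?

0.16

Amplification A = ΔT/ΔT₀ = 4.18/3 = 1.393.
Total gain g = 1 − 1/A = 1 − 1/1.393 = 0.2821.
Known gains sum to 0.19 − 0.0697 = 0.1203.
g_ice = 0.2821 − 0.1203 = 0.16.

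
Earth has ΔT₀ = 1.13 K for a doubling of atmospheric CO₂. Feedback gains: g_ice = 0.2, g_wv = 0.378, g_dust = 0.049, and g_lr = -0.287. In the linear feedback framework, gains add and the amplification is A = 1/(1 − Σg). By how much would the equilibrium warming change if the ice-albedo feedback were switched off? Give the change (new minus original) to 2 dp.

-0.40 K

Original: g = 0.34, ΔT = 1.13/(1−0.34) = 1.7121 K.
Without ice-albedo: g' = 0.14, ΔT' = 1.13/(1−0.14) = 1.3140 K.
Change = 1.3140 − 1.7121 = -0.40 K.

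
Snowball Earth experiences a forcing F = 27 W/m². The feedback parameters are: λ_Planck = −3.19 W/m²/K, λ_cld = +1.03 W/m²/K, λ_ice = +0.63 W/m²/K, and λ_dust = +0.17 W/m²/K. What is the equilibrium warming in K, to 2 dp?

Net feedback parameter λ = (−3.19) + (+1.03) + (+0.63) + (+0.17) = -1.36 W/m²/K.
ΔT = −F/λ = −27/(-1.36) = 19.85 K.

19.85 K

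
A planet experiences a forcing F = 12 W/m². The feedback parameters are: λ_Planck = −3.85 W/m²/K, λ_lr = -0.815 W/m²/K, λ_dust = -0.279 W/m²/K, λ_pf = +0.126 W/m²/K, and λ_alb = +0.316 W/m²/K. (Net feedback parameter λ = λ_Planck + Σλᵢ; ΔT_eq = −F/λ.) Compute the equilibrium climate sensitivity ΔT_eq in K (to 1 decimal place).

Net feedback parameter λ = (−3.85) + (-0.815) + (-0.279) + (+0.126) + (+0.316) = -4.502 W/m²/K.
ΔT = −F/λ = −12/(-4.502) = 2.7 K.

2.7 K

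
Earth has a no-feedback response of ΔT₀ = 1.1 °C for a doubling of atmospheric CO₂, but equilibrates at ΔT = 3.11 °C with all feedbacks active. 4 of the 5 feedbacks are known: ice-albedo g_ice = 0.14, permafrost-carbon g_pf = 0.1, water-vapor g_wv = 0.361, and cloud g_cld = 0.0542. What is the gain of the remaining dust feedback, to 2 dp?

Amplification A = ΔT/ΔT₀ = 3.11/1.1 = 2.827.
Total gain g = 1 − 1/A = 1 − 1/2.827 = 0.6463.
Known gains sum to 0.14 + 0.1 + 0.361 + 0.0542 = 0.6552.
g_dust = 0.6463 − 0.6552 = -0.01.

-0.01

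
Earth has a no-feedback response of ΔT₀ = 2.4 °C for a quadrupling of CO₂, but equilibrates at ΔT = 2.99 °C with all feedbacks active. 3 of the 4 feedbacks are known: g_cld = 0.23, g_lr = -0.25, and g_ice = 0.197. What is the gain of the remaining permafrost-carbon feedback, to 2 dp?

0.02

Amplification A = ΔT/ΔT₀ = 2.99/2.4 = 1.246.
Total gain g = 1 − 1/A = 1 − 1/1.246 = 0.1974.
Known gains sum to 0.23 − 0.25 + 0.197 = 0.177.
g_pf = 0.1974 − 0.177 = 0.02.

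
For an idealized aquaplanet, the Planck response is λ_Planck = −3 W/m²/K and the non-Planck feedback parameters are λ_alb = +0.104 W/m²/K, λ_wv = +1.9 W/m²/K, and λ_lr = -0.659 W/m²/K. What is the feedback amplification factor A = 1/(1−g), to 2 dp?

Convert to gains: g_alb = 0.104/3 = 0.03467; g_wv = 1.9/3 = 0.6333; g_lr = -0.659/3 = -0.2197.
Total gain g = 0.44827.
A = 1/(1 − 0.44827) = 1.81.

1.81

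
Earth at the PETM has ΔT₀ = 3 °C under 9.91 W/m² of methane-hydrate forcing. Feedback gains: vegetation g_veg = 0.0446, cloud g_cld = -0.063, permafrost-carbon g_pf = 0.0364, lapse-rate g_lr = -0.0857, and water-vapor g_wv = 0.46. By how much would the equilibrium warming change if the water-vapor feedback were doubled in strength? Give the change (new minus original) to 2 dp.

15.37 °C

Original: g = 0.3923, ΔT = 3/(1−0.3923) = 4.9366 °C.
With doubled water-vapor: g' = 0.8523, ΔT' = 3/(1−0.8523) = 20.3114 °C.
Change = 20.3114 − 4.9366 = 15.37 °C.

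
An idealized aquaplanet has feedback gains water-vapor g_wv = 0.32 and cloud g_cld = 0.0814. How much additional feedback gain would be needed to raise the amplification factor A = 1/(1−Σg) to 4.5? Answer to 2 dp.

Current total gain = 0.4014.
Target gain for A = 4.5: g* = 1 − 1/4.5 = 0.7778.
Additional gain needed = 0.7778 − 0.4014 = 0.38.

0.38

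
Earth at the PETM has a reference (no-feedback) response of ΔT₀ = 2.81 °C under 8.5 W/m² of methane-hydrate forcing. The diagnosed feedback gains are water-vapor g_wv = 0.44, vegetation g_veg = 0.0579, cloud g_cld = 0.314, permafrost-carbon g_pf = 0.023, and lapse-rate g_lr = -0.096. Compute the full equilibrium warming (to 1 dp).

10.8 °C

Total gain g = 0.44 + 0.0579 + 0.314 + 0.023 − 0.096 = 0.7389.
Amplification A = 1/(1 − 0.7389) = 3.83.
ΔT = 2.81 × 3.83 = 10.8 °C.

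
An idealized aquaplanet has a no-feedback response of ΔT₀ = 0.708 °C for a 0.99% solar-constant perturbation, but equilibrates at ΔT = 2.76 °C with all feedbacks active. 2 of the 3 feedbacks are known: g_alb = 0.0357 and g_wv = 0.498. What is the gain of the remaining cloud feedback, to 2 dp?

0.21

Amplification A = ΔT/ΔT₀ = 2.76/0.708 = 3.898.
Total gain g = 1 − 1/A = 1 − 1/3.898 = 0.7435.
Known gains sum to 0.0357 + 0.498 = 0.5337.
g_cld = 0.7435 − 0.5337 = 0.21.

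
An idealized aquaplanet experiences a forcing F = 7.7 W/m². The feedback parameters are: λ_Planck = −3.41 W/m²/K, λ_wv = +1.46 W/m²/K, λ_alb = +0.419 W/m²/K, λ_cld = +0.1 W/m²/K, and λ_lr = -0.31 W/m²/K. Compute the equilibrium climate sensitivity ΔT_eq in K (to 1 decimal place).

Net feedback parameter λ = (−3.41) + (+1.46) + (+0.419) + (+0.1) + (-0.31) = -1.741 W/m²/K.
ΔT = −F/λ = −7.7/(-1.741) = 4.4 K.

4.4 K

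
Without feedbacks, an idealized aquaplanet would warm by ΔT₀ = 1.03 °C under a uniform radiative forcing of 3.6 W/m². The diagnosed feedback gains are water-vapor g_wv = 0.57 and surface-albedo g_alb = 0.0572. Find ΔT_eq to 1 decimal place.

2.8 °C

Total gain g = 0.57 + 0.0572 = 0.6272.
Amplification A = 1/(1 − 0.6272) = 2.682.
ΔT = 1.03 × 2.682 = 2.8 °C.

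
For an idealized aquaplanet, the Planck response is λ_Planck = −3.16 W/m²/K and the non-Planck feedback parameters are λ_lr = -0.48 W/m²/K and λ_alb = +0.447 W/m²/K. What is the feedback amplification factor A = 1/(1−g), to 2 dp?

0.99

Convert to gains: g_lr = -0.48/3.16 = -0.1519; g_alb = 0.447/3.16 = 0.1415.
Total gain g = -0.0104.
A = 1/(1 + 0.0104) = 0.99.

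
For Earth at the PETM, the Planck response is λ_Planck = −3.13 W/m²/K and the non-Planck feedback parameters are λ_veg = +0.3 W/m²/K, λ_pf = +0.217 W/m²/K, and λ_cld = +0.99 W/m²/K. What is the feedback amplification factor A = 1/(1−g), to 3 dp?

Convert to gains: g_veg = 0.3/3.13 = 0.09585; g_pf = 0.217/3.13 = 0.06933; g_cld = 0.99/3.13 = 0.3163.
Total gain g = 0.48148.
A = 1/(1 − 0.48148) = 1.929.

1.929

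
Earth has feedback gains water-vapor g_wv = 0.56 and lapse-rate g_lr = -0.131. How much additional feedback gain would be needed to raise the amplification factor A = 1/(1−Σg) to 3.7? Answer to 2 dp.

0.30

Current total gain = 0.429.
Target gain for A = 3.7: g* = 1 − 1/3.7 = 0.7297.
Additional gain needed = 0.7297 − 0.429 = 0.30.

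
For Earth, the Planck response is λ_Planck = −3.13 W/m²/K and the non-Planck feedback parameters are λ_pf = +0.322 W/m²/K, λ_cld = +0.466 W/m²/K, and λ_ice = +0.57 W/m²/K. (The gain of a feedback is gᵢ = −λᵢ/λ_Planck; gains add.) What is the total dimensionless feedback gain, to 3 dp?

Convert to gains: g_pf = 0.322/3.13 = 0.1029; g_cld = 0.466/3.13 = 0.1489; g_ice = 0.57/3.13 = 0.1821.
Total gain g = 0.4339.

0.434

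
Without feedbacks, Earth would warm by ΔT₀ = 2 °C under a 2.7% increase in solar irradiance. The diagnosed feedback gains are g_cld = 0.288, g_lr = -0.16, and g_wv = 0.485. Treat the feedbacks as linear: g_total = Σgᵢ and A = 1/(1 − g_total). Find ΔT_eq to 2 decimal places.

5.17 °C

Total gain g = 0.288 − 0.16 + 0.485 = 0.613.
Amplification A = 1/(1 − 0.613) = 2.584.
ΔT = 2 × 2.584 = 5.17 °C.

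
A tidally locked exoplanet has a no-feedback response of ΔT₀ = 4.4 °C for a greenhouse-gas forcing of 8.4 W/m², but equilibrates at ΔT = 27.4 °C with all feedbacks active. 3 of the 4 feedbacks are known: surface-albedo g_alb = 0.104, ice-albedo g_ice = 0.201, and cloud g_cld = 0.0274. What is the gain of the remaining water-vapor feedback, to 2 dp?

0.51

Amplification A = ΔT/ΔT₀ = 27.4/4.4 = 6.227.
Total gain g = 1 − 1/A = 1 − 1/6.227 = 0.8394.
Known gains sum to 0.104 + 0.201 + 0.0274 = 0.3324.
g_wv = 0.8394 − 0.3324 = 0.51.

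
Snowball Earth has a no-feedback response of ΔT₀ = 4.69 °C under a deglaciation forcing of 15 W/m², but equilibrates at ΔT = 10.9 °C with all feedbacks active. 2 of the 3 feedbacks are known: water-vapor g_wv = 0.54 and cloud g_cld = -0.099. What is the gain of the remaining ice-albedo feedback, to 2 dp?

0.13

Amplification A = ΔT/ΔT₀ = 10.9/4.69 = 2.324.
Total gain g = 1 − 1/A = 1 − 1/2.324 = 0.5697.
Known gains sum to 0.54 − 0.099 = 0.441.
g_ice = 0.5697 − 0.441 = 0.13.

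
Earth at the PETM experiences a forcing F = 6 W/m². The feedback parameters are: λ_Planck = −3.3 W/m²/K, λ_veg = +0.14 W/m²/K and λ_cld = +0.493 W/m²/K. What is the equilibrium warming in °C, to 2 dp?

2.25 °C

Net feedback parameter λ = (−3.3) + (+0.14) + (+0.493) = -2.667 W/m²/K.
ΔT = −F/λ = −6/(-2.667) = 2.25 °C.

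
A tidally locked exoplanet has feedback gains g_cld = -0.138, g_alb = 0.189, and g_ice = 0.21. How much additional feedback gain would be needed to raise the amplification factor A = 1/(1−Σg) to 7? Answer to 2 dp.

Current total gain = 0.261.
Target gain for A = 7: g* = 1 − 1/7 = 0.8571.
Additional gain needed = 0.8571 − 0.261 = 0.60.

0.60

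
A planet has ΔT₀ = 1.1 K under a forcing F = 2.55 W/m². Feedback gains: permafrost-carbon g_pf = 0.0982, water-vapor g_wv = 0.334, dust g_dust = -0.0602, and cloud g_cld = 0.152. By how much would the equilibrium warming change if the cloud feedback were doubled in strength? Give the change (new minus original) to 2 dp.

1.08 K

Original: g = 0.524, ΔT = 1.1/(1−0.524) = 2.3109 K.
With doubled cloud: g' = 0.676, ΔT' = 1.1/(1−0.676) = 3.3951 K.
Change = 3.3951 − 2.3109 = 1.08 K.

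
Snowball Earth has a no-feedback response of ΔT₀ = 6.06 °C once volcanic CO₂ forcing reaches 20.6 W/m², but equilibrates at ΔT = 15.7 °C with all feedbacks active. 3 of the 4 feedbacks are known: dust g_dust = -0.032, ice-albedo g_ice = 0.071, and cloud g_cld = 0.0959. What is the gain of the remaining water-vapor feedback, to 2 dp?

0.48

Amplification A = ΔT/ΔT₀ = 15.7/6.06 = 2.591.
Total gain g = 1 − 1/A = 1 − 1/2.591 = 0.614.
Known gains sum to -0.032 + 0.071 + 0.0959 = 0.1349.
g_wv = 0.614 − 0.1349 = 0.48.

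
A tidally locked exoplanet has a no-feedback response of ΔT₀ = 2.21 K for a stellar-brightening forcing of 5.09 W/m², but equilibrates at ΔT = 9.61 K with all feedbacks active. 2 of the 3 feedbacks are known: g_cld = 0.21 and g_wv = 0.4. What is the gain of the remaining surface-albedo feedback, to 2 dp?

0.16

Amplification A = ΔT/ΔT₀ = 9.61/2.21 = 4.348.
Total gain g = 1 − 1/A = 1 − 1/4.348 = 0.77.
Known gains sum to 0.21 + 0.4 = 0.61.
g_alb = 0.77 − 0.61 = 0.16.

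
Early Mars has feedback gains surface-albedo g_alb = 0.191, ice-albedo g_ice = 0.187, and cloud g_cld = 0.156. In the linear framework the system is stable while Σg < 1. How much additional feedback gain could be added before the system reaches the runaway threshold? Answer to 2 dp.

Current total gain = 0.191 + 0.187 + 0.156 = 0.534.
Margin to runaway = 1 − 0.534 = 0.47.

0.47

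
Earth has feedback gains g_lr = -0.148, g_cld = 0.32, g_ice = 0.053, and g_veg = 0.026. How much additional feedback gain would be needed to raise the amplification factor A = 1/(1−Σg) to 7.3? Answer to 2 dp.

0.61

Current total gain = 0.251.
Target gain for A = 7.3: g* = 1 − 1/7.3 = 0.863.
Additional gain needed = 0.863 − 0.251 = 0.61.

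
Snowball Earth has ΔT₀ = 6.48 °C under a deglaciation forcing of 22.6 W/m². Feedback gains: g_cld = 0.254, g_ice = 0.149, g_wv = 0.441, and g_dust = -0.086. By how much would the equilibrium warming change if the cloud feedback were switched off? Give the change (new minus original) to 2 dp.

-13.71 °C

Original: g = 0.758, ΔT = 6.48/(1−0.758) = 26.7769 °C.
Without cloud: g' = 0.504, ΔT' = 6.48/(1−0.504) = 13.0645 °C.
Change = 13.0645 − 26.7769 = -13.71 °C.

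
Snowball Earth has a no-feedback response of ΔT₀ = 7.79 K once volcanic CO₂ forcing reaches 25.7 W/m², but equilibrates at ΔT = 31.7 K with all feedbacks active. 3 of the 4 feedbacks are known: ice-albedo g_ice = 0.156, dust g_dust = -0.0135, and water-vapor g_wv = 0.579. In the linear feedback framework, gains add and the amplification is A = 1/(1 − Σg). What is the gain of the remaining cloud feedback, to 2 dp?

0.03

Amplification A = ΔT/ΔT₀ = 31.7/7.79 = 4.069.
Total gain g = 1 − 1/A = 1 − 1/4.069 = 0.7542.
Known gains sum to 0.156 − 0.0135 + 0.579 = 0.7215.
g_cld = 0.7542 − 0.7215 = 0.03.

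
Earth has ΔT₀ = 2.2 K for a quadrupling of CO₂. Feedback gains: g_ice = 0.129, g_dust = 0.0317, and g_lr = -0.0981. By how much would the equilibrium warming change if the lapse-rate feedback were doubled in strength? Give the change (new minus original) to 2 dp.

Original: g = 0.0626, ΔT = 2.2/(1−0.0626) = 2.3469 K.
With doubled lapse-rate: g' = -0.0355, ΔT' = 2.2/(1+0.0355) = 2.1246 K.
Change = 2.1246 − 2.3469 = -0.22 K.

-0.22 K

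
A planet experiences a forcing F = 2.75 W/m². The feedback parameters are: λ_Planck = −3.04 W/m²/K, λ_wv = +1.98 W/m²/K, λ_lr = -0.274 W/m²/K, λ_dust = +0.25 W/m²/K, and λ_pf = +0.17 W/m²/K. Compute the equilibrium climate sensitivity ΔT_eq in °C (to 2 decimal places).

Net feedback parameter λ = (−3.04) + (+1.98) + (-0.274) + (+0.25) + (+0.17) = -0.914 W/m²/K.
ΔT = −F/λ = −2.75/(-0.914) = 3.01 °C.

3.01 °C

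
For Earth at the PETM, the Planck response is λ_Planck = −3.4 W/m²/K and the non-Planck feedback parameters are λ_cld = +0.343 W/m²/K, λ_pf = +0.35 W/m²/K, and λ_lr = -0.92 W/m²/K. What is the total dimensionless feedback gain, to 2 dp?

Convert to gains: g_cld = 0.343/3.4 = 0.1009; g_pf = 0.35/3.4 = 0.1029; g_lr = -0.92/3.4 = -0.2706.
Total gain g = -0.0668.

-0.07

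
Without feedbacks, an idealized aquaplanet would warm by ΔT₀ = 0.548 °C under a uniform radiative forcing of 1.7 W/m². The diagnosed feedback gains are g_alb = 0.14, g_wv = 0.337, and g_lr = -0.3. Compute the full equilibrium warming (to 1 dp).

Total gain g = 0.14 + 0.337 − 0.3 = 0.177.
Amplification A = 1/(1 − 0.177) = 1.215.
ΔT = 0.548 × 1.215 = 0.7 °C.

0.7 °C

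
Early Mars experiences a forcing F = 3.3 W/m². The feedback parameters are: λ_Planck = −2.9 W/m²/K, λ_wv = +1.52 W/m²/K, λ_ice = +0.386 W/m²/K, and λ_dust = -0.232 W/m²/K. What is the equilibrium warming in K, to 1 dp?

2.7 K

Net feedback parameter λ = (−2.9) + (+1.52) + (+0.386) + (-0.232) = -1.226 W/m²/K.
ΔT = −F/λ = −3.3/(-1.226) = 2.7 K.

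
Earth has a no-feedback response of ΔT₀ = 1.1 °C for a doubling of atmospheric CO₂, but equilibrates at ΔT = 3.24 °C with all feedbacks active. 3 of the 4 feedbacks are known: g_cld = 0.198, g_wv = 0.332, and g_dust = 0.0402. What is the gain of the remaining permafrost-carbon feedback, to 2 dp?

Amplification A = ΔT/ΔT₀ = 3.24/1.1 = 2.945.
Total gain g = 1 − 1/A = 1 − 1/2.945 = 0.6604.
Known gains sum to 0.198 + 0.332 + 0.0402 = 0.5702.
g_pf = 0.6604 − 0.5702 = 0.09.

0.09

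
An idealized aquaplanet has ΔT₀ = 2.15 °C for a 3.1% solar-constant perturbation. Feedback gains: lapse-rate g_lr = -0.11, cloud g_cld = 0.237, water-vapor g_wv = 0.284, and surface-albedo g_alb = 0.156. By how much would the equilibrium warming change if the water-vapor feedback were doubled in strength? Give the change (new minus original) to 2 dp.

9.46 °C

Original: g = 0.567, ΔT = 2.15/(1−0.567) = 4.9654 °C.
With doubled water-vapor: g' = 0.851, ΔT' = 2.15/(1−0.851) = 14.4295 °C.
Change = 14.4295 − 4.9654 = 9.46 °C.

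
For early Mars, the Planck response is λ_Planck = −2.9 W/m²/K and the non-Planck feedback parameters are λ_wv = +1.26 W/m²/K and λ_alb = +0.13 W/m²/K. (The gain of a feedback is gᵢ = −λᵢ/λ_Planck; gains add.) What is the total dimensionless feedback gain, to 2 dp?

0.48

Convert to gains: g_wv = 1.26/2.9 = 0.4345; g_alb = 0.13/2.9 = 0.04483.
Total gain g = 0.47933.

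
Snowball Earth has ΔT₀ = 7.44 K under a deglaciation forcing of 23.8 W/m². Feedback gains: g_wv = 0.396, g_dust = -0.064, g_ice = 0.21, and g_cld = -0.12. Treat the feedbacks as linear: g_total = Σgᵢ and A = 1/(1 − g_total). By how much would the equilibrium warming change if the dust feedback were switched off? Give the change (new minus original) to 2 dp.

1.60 K

Original: g = 0.422, ΔT = 7.44/(1−0.422) = 12.8720 K.
Without dust: g' = 0.486, ΔT' = 7.44/(1−0.486) = 14.4747 K.
Change = 14.4747 − 12.8720 = 1.60 K.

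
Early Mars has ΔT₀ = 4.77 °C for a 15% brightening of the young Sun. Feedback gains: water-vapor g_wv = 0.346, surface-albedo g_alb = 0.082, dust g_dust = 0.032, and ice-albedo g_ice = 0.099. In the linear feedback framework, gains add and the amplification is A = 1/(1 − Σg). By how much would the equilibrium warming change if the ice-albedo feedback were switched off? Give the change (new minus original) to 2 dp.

-1.98 °C

Original: g = 0.559, ΔT = 4.77/(1−0.559) = 10.8163 °C.
Without ice-albedo: g' = 0.46, ΔT' = 4.77/(1−0.46) = 8.8333 °C.
Change = 8.8333 − 10.8163 = -1.98 °C.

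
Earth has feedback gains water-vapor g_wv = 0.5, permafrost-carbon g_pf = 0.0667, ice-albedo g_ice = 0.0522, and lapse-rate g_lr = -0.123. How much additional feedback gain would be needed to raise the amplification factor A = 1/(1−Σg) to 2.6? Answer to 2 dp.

Current total gain = 0.4959.
Target gain for A = 2.6: g* = 1 − 1/2.6 = 0.6154.
Additional gain needed = 0.6154 − 0.4959 = 0.12.

0.12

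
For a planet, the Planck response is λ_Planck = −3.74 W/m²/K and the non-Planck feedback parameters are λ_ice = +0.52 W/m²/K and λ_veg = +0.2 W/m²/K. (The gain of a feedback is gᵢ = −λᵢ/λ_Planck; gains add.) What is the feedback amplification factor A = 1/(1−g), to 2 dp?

1.24

Convert to gains: g_ice = 0.52/3.74 = 0.139; g_veg = 0.2/3.74 = 0.05348.
Total gain g = 0.19248.
A = 1/(1 − 0.19248) = 1.24.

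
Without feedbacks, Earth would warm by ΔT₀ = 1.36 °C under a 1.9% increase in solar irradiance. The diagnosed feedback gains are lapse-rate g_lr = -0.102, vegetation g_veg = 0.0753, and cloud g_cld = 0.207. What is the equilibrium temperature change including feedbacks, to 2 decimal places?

Total gain g = -0.102 + 0.0753 + 0.207 = 0.1803.
Amplification A = 1/(1 − 0.1803) = 1.22.
ΔT = 1.36 × 1.22 = 1.66 °C.

1.66 °C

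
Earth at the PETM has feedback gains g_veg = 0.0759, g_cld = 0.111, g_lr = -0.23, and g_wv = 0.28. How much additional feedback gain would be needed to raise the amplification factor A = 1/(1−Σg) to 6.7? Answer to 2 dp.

0.61

Current total gain = 0.2369.
Target gain for A = 6.7: g* = 1 − 1/6.7 = 0.8507.
Additional gain needed = 0.8507 − 0.2369 = 0.61.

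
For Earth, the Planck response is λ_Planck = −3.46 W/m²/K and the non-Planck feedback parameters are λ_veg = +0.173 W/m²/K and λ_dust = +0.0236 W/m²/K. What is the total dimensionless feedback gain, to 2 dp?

Convert to gains: g_veg = 0.173/3.46 = 0.05; g_dust = 0.0236/3.46 = 0.006821.
Total gain g = 0.056821.

0.06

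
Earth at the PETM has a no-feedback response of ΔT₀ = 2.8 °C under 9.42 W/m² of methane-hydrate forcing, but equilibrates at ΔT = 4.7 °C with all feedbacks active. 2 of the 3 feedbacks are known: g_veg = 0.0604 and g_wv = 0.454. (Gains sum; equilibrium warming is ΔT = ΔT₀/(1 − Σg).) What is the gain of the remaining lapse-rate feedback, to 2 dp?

Amplification A = ΔT/ΔT₀ = 4.7/2.8 = 1.679.
Total gain g = 1 − 1/A = 1 − 1/1.679 = 0.4044.
Known gains sum to 0.0604 + 0.454 = 0.5144.
g_lr = 0.4044 − 0.5144 = -0.11.

-0.11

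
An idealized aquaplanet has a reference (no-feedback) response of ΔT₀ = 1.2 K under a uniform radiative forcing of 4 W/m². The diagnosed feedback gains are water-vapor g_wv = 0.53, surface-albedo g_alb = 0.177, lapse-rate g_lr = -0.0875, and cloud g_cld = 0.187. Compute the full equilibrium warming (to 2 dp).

6.20 K

Total gain g = 0.53 + 0.177 − 0.0875 + 0.187 = 0.8065.
Amplification A = 1/(1 − 0.8065) = 5.168.
ΔT = 1.2 × 5.168 = 6.20 K.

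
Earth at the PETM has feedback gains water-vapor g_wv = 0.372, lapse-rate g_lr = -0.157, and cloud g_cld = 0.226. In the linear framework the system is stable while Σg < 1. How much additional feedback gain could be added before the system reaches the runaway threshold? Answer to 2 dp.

Current total gain = 0.372 − 0.157 + 0.226 = 0.441.
Margin to runaway = 1 − 0.441 = 0.56.

0.56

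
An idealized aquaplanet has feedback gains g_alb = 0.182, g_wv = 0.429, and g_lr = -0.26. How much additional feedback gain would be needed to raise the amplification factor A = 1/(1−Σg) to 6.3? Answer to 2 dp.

0.49

Current total gain = 0.351.
Target gain for A = 6.3: g* = 1 − 1/6.3 = 0.8413.
Additional gain needed = 0.8413 − 0.351 = 0.49.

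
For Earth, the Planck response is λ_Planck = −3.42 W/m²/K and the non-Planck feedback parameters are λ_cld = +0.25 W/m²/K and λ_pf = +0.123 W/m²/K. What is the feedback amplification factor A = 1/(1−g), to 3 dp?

Convert to gains: g_cld = 0.25/3.42 = 0.0731; g_pf = 0.123/3.42 = 0.03596.
Total gain g = 0.10906.
A = 1/(1 − 0.10906) = 1.122.

1.122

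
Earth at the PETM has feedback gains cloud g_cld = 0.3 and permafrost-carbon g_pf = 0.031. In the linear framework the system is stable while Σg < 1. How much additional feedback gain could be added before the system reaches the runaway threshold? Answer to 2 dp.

Current total gain = 0.3 + 0.031 = 0.331.
Margin to runaway = 1 − 0.331 = 0.67.

0.67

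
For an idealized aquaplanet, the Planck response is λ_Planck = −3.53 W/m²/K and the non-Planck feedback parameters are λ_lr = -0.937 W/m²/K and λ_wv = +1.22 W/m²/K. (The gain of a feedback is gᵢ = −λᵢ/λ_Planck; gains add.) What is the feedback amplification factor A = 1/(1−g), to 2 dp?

1.09

Convert to gains: g_lr = -0.937/3.53 = -0.2654; g_wv = 1.22/3.53 = 0.3456.
Total gain g = 0.0802.
A = 1/(1 − 0.0802) = 1.09.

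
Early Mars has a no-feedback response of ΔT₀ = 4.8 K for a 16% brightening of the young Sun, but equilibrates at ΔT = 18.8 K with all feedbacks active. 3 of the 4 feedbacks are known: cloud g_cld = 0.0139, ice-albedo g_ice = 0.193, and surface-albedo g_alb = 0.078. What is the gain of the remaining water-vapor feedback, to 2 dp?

Amplification A = ΔT/ΔT₀ = 18.8/4.8 = 3.917.
Total gain g = 1 − 1/A = 1 − 1/3.917 = 0.7447.
Known gains sum to 0.0139 + 0.193 + 0.078 = 0.2849.
g_wv = 0.7447 − 0.2849 = 0.46.

0.46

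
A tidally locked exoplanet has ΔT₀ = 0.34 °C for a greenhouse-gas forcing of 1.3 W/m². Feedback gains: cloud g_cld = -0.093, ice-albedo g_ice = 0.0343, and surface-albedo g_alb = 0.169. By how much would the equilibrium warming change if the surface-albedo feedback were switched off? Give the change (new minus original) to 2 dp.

-0.06 °C

Original: g = 0.1103, ΔT = 0.34/(1−0.1103) = 0.3822 °C.
Without surface-albedo: g' = -0.0587, ΔT' = 0.34/(1+0.0587) = 0.3211 °C.
Change = 0.3211 − 0.3822 = -0.06 °C.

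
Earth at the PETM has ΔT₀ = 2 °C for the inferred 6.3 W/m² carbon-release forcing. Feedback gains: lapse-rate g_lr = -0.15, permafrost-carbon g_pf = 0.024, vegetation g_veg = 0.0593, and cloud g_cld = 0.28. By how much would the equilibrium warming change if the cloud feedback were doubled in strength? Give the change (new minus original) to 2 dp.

1.40 °C

Original: g = 0.2133, ΔT = 2/(1−0.2133) = 2.5423 °C.
With doubled cloud: g' = 0.4933, ΔT' = 2/(1−0.4933) = 3.9471 °C.
Change = 3.9471 − 2.5423 = 1.40 °C.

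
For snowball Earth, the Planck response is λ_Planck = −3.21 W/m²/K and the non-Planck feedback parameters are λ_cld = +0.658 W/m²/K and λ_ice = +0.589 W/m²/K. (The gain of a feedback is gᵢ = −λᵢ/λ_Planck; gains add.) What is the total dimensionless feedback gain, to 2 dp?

0.39

Convert to gains: g_cld = 0.658/3.21 = 0.205; g_ice = 0.589/3.21 = 0.1835.
Total gain g = 0.3885.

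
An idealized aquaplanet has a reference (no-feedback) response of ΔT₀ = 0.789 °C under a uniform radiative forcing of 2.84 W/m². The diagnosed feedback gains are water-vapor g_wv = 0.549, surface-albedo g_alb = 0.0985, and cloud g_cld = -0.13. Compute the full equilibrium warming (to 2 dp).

1.64 °C

Total gain g = 0.549 + 0.0985 − 0.13 = 0.5175.
Amplification A = 1/(1 − 0.5175) = 2.073.
ΔT = 0.789 × 2.073 = 1.64 °C.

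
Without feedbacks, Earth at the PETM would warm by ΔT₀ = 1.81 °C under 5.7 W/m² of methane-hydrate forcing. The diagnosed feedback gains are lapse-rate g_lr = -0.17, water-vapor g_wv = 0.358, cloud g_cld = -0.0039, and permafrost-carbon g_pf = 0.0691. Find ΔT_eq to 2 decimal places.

2.42 °C

Total gain g = -0.17 + 0.358 − 0.0039 + 0.0691 = 0.2532.
Amplification A = 1/(1 − 0.2532) = 1.339.
ΔT = 1.81 × 1.339 = 2.42 °C.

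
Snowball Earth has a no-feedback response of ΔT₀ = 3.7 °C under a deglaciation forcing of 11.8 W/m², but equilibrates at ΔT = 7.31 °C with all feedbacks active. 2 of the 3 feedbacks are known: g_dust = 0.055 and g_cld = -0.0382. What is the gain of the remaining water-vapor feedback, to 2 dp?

0.48

Amplification A = ΔT/ΔT₀ = 7.31/3.7 = 1.976.
Total gain g = 1 − 1/A = 1 − 1/1.976 = 0.4939.
Known gains sum to 0.055 − 0.0382 = 0.0168.
g_wv = 0.4939 − 0.0168 = 0.48.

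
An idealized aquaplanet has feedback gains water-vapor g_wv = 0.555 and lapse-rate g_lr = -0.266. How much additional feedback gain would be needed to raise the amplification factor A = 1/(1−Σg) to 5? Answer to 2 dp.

Current total gain = 0.289.
Target gain for A = 5: g* = 1 − 1/5 = 0.8.
Additional gain needed = 0.8 − 0.289 = 0.51.

0.51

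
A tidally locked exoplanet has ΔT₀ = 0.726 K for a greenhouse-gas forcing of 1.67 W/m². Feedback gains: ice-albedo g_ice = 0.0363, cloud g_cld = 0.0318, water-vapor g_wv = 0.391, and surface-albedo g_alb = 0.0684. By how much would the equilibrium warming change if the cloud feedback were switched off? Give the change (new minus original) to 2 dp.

Original: g = 0.5275, ΔT = 0.726/(1−0.5275) = 1.5365 K.
Without cloud: g' = 0.4957, ΔT' = 0.726/(1−0.4957) = 1.4396 K.
Change = 1.4396 − 1.5365 = -0.10 K.

-0.10 K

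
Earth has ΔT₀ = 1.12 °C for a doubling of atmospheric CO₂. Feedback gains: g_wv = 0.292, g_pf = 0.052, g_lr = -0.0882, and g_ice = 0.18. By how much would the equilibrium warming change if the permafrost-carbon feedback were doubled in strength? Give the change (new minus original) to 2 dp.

0.20 °C

Original: g = 0.4358, ΔT = 1.12/(1−0.4358) = 1.9851 °C.
With doubled permafrost-carbon: g' = 0.4878, ΔT' = 1.12/(1−0.4878) = 2.1866 °C.
Change = 2.1866 − 1.9851 = 0.20 °C.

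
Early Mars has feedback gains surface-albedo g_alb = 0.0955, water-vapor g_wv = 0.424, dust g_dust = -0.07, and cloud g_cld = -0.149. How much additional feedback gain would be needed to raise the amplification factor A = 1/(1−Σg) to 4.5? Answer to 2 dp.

Current total gain = 0.3005.
Target gain for A = 4.5: g* = 1 − 1/4.5 = 0.7778.
Additional gain needed = 0.7778 − 0.3005 = 0.48.

0.48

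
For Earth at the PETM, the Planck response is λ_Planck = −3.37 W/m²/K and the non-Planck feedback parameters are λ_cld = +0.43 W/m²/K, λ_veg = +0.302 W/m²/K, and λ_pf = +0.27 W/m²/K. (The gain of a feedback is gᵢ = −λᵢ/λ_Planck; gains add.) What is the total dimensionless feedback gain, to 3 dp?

Convert to gains: g_cld = 0.43/3.37 = 0.1276; g_veg = 0.302/3.37 = 0.08961; g_pf = 0.27/3.37 = 0.08012.
Total gain g = 0.29733.

0.297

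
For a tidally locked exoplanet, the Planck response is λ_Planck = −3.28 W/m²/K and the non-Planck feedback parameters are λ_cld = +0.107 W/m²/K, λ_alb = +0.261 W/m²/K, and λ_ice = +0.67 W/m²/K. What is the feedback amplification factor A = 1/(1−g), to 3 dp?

1.463

Convert to gains: g_cld = 0.107/3.28 = 0.03262; g_alb = 0.261/3.28 = 0.07957; g_ice = 0.67/3.28 = 0.2043.
Total gain g = 0.31649.
A = 1/(1 − 0.31649) = 1.463.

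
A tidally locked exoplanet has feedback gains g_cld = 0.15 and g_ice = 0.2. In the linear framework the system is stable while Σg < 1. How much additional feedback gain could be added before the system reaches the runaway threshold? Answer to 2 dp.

Current total gain = 0.15 + 0.2 = 0.35.
Margin to runaway = 1 − 0.35 = 0.65.

0.65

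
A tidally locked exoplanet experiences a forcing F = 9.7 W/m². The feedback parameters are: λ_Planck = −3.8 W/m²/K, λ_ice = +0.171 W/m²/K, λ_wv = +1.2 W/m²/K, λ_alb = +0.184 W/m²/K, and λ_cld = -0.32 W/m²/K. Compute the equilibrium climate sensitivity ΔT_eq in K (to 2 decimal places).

3.78 K

Net feedback parameter λ = (−3.8) + (+0.171) + (+1.2) + (+0.184) + (-0.32) = -2.565 W/m²/K.
ΔT = −F/λ = −9.7/(-2.565) = 3.78 K.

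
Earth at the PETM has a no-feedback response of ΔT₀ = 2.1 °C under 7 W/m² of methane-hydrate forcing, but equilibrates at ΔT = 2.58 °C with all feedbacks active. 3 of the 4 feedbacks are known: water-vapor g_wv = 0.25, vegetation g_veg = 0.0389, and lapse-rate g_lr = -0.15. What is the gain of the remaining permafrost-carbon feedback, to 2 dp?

Amplification A = ΔT/ΔT₀ = 2.58/2.1 = 1.229.
Total gain g = 1 − 1/A = 1 − 1/1.229 = 0.1863.
Known gains sum to 0.25 + 0.0389 − 0.15 = 0.1389.
g_pf = 0.1863 − 0.1389 = 0.05.

0.05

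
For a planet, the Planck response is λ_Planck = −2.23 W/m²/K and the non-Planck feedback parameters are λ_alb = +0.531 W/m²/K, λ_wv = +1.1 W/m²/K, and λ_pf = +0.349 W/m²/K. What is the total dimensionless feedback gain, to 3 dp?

0.888

Convert to gains: g_alb = 0.531/2.23 = 0.2381; g_wv = 1.1/2.23 = 0.4933; g_pf = 0.349/2.23 = 0.1565.
Total gain g = 0.8879.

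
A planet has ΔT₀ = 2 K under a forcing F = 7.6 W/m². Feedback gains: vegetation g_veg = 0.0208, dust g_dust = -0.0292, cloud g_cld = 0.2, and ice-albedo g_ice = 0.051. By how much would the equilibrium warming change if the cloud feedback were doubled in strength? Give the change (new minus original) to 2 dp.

0.95 K

Original: g = 0.2426, ΔT = 2/(1−0.2426) = 2.6406 K.
With doubled cloud: g' = 0.4426, ΔT' = 2/(1−0.4426) = 3.5881 K.
Change = 3.5881 − 2.6406 = 0.95 K.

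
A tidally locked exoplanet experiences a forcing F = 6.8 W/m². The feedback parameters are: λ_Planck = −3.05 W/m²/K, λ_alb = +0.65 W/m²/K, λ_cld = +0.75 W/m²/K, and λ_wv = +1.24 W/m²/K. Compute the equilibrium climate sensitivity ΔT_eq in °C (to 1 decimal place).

Net feedback parameter λ = (−3.05) + (+0.65) + (+0.75) + (+1.24) = -0.41 W/m²/K.
ΔT = −F/λ = −6.8/(-0.41) = 16.6 °C.

16.6 °C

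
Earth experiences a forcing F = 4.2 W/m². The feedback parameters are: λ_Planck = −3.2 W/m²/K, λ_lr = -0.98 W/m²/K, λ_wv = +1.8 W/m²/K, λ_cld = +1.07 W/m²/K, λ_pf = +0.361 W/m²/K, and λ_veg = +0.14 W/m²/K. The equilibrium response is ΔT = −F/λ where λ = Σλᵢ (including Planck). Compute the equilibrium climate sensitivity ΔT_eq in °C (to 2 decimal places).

5.19 °C

Net feedback parameter λ = (−3.2) + (-0.98) + (+1.8) + (+1.07) + (+0.361) + (+0.14) = -0.809 W/m²/K.
ΔT = −F/λ = −4.2/(-0.809) = 5.19 °C.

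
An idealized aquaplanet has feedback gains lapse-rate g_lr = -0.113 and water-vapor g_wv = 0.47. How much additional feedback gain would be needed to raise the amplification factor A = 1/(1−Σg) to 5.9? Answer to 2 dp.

Current total gain = 0.357.
Target gain for A = 5.9: g* = 1 − 1/5.9 = 0.8305.
Additional gain needed = 0.8305 − 0.357 = 0.47.

0.47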